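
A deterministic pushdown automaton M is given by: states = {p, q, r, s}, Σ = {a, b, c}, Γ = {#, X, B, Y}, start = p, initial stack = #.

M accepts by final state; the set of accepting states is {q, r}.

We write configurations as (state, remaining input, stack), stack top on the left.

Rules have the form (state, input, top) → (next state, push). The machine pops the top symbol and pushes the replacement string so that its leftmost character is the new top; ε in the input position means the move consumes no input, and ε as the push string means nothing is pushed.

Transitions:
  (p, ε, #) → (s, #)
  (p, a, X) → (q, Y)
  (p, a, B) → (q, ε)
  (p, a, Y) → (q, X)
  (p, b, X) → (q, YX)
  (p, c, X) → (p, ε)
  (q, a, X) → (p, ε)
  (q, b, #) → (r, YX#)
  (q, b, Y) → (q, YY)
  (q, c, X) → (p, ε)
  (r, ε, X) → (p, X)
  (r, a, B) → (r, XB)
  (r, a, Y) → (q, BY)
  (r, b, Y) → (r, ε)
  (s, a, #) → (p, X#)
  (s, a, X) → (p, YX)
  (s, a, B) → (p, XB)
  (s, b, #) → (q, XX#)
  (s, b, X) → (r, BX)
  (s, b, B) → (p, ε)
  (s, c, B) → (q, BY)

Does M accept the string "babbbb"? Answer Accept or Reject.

Accept

(p, babbbb, #) ⊢ (s, babbbb, #) ⊢ (q, abbbb, XX#) ⊢ (p, bbbb, X#) ⊢ (q, bbb, YX#) ⊢ (q, bb, YYX#) ⊢ (q, b, YYYX#) ⊢ (q, ε, YYYYX#)
All input consumed; state q ∈ F.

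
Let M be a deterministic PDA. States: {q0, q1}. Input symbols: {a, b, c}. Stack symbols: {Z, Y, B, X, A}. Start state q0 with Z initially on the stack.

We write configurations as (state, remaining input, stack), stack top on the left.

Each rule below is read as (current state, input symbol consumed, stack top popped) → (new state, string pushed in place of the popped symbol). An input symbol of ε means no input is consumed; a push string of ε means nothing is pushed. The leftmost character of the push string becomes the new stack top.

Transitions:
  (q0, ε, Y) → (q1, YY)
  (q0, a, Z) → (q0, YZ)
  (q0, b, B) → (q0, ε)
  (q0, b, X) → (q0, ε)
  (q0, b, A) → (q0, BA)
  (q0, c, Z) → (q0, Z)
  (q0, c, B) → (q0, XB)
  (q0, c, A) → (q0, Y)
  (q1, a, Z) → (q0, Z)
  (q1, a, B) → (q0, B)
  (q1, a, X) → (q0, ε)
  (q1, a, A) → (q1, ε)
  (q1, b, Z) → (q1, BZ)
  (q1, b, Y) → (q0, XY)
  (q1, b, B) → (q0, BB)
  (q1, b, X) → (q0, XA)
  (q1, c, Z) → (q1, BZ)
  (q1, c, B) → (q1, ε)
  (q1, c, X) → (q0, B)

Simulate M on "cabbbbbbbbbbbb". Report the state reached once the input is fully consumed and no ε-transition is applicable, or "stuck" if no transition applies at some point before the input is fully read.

(q0, cabbbbbbbbbbbb, Z)
  read c, top Z: go to q0, push Z → (q0, abbbbbbbbbbbb, Z)
  read a, top Z: go to q0, push YZ → (q0, bbbbbbbbbbbb, YZ)
  ε-move, top Y: go to q1, push YY → (q1, bbbbbbbbbbbb, YYZ)
  read b, top Y: go to q0, push XY → (q0, bbbbbbbbbbb, XYYZ)
  read b, top X: go to q0, push ε → (q0, bbbbbbbbbb, YYZ)
  ε-move, top Y: go to q1, push YY → (q1, bbbbbbbbbb, YYYZ)
  read b, top Y: go to q0, push XY → (q0, bbbbbbbbb, XYYYZ)
  read b, top X: go to q0, push ε → (q0, bbbbbbbb, YYYZ)
  ε-move, top Y: go to q1, push YY → (q1, bbbbbbbb, YYYYZ)
  read b, top Y: go to q0, push XY → (q0, bbbbbbb, XYYYYZ)
  read b, top X: go to q0, push ε → (q0, bbbbbb, YYYYZ)
  ε-move, top Y: go to q1, push YY → (q1, bbbbbb, YYYYYZ)
  read b, top Y: go to q0, push XY → (q0, bbbbb, XYYYYYZ)
  read b, top X: go to q0, push ε → (q0, bbbb, YYYYYZ)
  ε-move, top Y: go to q1, push YY → (q1, bbbb, YYYYYYZ)
  read b, top Y: go to q0, push XY → (q0, bbb, XYYYYYYZ)
  read b, top X: go to q0, push ε → (q0, bb, YYYYYYZ)
  ε-move, top Y: go to q1, push YY → (q1, bb, YYYYYYYZ)
  read b, top Y: go to q0, push XY → (q0, b, XYYYYYYYZ)
  read b, top X: go to q0, push ε → (q0, ε, YYYYYYYZ)
  ε-move, top Y: go to q1, push YY → (q1, ε, YYYYYYYYZ)
All input consumed; M is in state q1.

q1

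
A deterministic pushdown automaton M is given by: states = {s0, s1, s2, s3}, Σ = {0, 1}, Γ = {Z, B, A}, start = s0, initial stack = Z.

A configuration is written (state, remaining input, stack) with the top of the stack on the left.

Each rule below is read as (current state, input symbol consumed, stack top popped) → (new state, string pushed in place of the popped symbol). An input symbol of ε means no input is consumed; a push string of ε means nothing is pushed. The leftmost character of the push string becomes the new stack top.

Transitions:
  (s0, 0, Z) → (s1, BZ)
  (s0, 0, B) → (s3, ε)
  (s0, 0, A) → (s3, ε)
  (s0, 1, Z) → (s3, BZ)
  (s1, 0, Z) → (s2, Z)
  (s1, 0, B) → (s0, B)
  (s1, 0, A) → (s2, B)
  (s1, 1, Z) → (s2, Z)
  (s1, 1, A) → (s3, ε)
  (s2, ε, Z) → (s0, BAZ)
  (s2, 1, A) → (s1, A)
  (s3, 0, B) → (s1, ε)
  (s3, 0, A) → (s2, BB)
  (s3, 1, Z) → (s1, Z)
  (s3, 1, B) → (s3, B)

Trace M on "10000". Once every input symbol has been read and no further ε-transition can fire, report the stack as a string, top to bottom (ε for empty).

(s0, 10000, Z)
  read 1, top Z: go to s3, push BZ → (s3, 0000, BZ)
  read 0, top B: go to s1, push ε → (s1, 000, Z)
  read 0, top Z: go to s2, push Z → (s2, 00, Z)
  ε-move, top Z: go to s0, push BAZ → (s0, 00, BAZ)
  read 0, top B: go to s3, push ε → (s3, 0, AZ)
  read 0, top A: go to s2, push BB → (s2, ε, BBZ)
All input consumed in state s2 with stack BBZ.

BBZ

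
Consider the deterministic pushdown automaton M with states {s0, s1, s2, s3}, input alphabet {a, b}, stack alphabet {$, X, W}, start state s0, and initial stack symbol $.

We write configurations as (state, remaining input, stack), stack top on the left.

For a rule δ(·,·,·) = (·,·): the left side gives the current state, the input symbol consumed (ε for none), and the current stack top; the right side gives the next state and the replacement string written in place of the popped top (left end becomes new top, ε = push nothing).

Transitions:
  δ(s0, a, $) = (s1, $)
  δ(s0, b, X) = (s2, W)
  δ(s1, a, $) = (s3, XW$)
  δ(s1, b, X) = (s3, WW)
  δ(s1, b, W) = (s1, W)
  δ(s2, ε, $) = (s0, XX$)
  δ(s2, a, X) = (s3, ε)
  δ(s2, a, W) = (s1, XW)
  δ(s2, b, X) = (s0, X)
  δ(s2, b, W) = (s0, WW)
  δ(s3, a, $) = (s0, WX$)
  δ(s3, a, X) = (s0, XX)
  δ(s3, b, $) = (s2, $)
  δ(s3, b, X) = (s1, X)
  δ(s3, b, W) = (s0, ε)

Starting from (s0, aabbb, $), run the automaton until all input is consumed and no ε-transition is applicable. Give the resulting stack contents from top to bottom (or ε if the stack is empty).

WW$

(s0, aabbb, $)
  read a, top $: go to s1, push $ → (s1, abbb, $)
  read a, top $: go to s3, push XW$ → (s3, bbb, XW$)
  read b, top X: go to s1, push X → (s1, bb, XW$)
  read b, top X: go to s3, push WW → (s3, b, WWW$)
  read b, top W: go to s0, push ε → (s0, ε, WW$)
All input consumed in state s0 with stack WW$.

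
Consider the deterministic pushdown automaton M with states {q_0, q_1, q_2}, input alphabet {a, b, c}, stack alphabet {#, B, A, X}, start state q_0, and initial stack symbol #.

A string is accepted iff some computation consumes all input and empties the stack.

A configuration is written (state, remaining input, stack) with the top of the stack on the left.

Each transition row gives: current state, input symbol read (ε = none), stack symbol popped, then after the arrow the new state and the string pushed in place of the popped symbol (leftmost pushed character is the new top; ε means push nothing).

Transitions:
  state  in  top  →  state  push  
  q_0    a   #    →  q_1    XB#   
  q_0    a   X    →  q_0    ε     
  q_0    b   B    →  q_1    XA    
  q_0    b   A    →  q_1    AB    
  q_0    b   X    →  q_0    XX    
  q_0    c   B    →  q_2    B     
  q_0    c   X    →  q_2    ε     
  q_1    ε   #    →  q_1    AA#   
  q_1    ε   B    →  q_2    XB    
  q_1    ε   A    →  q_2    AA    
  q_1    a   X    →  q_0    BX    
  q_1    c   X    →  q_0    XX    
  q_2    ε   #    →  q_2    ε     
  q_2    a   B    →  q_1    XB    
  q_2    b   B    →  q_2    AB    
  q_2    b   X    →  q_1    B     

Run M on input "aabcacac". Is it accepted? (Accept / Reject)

(q_0, aabcacac, #)
  read a, top #: go to q_1, push XB# → (q_1, abcacac, XB#)
  read a, top X: go to q_0, push BX → (q_0, bcacac, BXB#)
  read b, top B: go to q_1, push XA → (q_1, cacac, XAXB#)
  read c, top X: go to q_0, push XX → (q_0, acac, XXAXB#)
  read a, top X: go to q_0, push ε → (q_0, cac, XAXB#)
  read c, top X: go to q_2, push ε → (q_2, ac, AXB#)
No transition applies at (q_2, ac, AXB#); input not fully consumed.

Reject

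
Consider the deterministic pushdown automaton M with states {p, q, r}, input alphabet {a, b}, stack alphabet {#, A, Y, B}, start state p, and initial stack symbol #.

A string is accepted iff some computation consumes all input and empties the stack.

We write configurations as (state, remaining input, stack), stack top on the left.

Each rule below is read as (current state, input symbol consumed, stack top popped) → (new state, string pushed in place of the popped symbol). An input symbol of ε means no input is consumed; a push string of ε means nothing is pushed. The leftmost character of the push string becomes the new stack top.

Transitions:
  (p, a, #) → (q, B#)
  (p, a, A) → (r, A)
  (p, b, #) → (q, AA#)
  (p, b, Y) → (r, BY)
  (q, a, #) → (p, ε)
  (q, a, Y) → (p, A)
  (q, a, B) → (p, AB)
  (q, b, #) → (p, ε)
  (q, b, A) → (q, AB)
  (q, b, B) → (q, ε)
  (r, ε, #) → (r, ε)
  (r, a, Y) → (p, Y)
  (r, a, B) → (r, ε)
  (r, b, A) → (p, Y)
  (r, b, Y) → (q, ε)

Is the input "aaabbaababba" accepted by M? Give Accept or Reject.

Accept

(p, aaabbaababba, #)
  read a, top #: go to q, push B# → (q, aabbaababba, B#)
  read a, top B: go to p, push AB → (p, abbaababba, AB#)
  read a, top A: go to r, push A → (r, bbaababba, AB#)
  read b, top A: go to p, push Y → (p, baababba, YB#)
  read b, top Y: go to r, push BY → (r, aababba, BYB#)
  read a, top B: go to r, push ε → (r, ababba, YB#)
  read a, top Y: go to p, push Y → (p, babba, YB#)
  read b, top Y: go to r, push BY → (r, abba, BYB#)
  read a, top B: go to r, push ε → (r, bba, YB#)
  read b, top Y: go to q, push ε → (q, ba, B#)
  read b, top B: go to q, push ε → (q, a, #)
  read a, top #: go to p, push ε → (p, ε, ε)
All input consumed and the stack is empty.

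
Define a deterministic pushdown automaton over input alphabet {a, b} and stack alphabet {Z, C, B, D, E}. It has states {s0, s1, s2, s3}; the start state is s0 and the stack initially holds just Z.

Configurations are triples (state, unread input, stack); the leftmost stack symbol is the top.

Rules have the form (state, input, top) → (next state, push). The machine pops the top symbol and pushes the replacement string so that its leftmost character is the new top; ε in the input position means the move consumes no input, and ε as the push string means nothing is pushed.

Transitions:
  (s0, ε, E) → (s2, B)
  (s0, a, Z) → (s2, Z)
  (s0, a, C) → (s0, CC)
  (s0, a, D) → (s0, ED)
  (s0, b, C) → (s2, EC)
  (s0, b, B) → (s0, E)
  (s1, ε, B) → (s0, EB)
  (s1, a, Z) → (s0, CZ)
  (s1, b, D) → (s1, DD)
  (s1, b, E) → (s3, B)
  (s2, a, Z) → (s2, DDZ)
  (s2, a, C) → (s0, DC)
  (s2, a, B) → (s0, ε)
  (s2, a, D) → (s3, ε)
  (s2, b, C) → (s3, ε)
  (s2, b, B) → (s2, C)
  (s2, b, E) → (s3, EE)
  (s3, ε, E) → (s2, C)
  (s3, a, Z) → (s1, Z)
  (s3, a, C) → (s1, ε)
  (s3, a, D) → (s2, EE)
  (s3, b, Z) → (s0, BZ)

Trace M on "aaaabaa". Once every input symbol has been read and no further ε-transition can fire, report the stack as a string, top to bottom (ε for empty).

BDCEEZ

(s0, aaaabaa, Z)
  read a, top Z: go to s2, push Z → (s2, aaabaa, Z)
  read a, top Z: go to s2, push DDZ → (s2, aabaa, DDZ)
  read a, top D: go to s3, push ε → (s3, abaa, DZ)
  read a, top D: go to s2, push EE → (s2, baa, EEZ)
  read b, top E: go to s3, push EE → (s3, aa, EEEZ)
  ε-move, top E: go to s2, push C → (s2, aa, CEEZ)
  read a, top C: go to s0, push DC → (s0, a, DCEEZ)
  read a, top D: go to s0, push ED → (s0, ε, EDCEEZ)
  ε-move, top E: go to s2, push B → (s2, ε, BDCEEZ)
All input consumed in state s2 with stack BDCEEZ.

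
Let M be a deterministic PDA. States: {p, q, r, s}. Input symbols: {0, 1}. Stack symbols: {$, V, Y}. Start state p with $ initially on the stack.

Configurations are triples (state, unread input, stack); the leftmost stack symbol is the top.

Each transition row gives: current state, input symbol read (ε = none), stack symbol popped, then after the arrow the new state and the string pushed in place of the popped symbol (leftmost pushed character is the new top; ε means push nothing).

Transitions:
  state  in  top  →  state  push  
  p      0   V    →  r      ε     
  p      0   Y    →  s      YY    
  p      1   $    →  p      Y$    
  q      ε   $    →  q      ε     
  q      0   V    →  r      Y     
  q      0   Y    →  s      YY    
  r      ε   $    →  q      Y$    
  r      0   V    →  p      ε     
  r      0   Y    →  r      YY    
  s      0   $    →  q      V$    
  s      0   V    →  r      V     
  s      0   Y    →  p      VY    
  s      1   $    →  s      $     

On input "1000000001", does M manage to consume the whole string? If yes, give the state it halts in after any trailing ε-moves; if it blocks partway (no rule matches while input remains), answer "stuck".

stuck

(p, 1000000001, $)
  read 1, top $: go to p, push Y$ → (p, 000000001, Y$)
  read 0, top Y: go to s, push YY → (s, 00000001, YY$)
  read 0, top Y: go to p, push VY → (p, 0000001, VYY$)
  read 0, top V: go to r, push ε → (r, 000001, YY$)
  read 0, top Y: go to r, push YY → (r, 00001, YYY$)
  read 0, top Y: go to r, push YY → (r, 0001, YYYY$)
  read 0, top Y: go to r, push YY → (r, 001, YYYYY$)
  read 0, top Y: go to r, push YY → (r, 01, YYYYYY$)
  read 0, top Y: go to r, push YY → (r, 1, YYYYYYY$)
No transition for (r, 1, top Y); M blocks with input 1 remaining.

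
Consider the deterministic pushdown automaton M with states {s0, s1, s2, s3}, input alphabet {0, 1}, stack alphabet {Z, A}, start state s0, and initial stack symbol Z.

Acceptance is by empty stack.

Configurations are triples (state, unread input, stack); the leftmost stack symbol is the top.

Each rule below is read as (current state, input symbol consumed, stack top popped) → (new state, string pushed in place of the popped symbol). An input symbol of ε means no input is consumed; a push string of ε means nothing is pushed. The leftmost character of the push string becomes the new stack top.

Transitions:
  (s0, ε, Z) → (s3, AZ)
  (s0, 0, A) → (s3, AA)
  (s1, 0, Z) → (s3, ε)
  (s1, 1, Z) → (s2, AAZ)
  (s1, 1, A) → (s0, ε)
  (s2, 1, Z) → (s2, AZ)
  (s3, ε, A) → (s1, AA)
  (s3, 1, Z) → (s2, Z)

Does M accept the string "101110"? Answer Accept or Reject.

Reject

(s0, 101110, Z) ⊢ (s3, 101110, AZ) ⊢ (s1, 101110, AAZ) ⊢ (s0, 01110, AZ) ⊢ (s3, 1110, AAZ) ⊢ (s1, 1110, AAAZ) ⊢ (s0, 110, AAZ)
No transition applies at (s0, 110, AAZ); input not fully consumed.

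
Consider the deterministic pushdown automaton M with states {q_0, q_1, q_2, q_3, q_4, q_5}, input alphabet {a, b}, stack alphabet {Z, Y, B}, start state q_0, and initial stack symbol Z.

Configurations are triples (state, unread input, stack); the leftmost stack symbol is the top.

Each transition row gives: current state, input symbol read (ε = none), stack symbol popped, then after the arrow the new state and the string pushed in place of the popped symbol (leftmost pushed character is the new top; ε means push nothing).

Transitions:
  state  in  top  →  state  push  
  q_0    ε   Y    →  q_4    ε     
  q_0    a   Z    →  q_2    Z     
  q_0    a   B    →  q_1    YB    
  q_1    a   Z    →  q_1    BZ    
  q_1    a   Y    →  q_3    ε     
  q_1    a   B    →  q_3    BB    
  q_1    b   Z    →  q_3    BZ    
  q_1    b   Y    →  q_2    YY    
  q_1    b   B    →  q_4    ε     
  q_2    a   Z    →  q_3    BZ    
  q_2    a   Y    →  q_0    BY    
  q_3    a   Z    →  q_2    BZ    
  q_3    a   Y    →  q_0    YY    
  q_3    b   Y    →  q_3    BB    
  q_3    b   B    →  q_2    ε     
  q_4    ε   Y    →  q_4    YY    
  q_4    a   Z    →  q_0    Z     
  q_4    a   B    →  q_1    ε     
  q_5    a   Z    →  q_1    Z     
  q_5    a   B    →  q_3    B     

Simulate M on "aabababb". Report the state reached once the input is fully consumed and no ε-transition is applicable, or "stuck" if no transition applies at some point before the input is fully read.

stuck

(q_0, aabababb, Z)
  read a, top Z: go to q_2, push Z → (q_2, abababb, Z)
  read a, top Z: go to q_3, push BZ → (q_3, bababb, BZ)
  read b, top B: go to q_2, push ε → (q_2, ababb, Z)
  read a, top Z: go to q_3, push BZ → (q_3, babb, BZ)
  read b, top B: go to q_2, push ε → (q_2, abb, Z)
  read a, top Z: go to q_3, push BZ → (q_3, bb, BZ)
  read b, top B: go to q_2, push ε → (q_2, b, Z)
No transition for (q_2, b, top Z); M blocks with input b remaining.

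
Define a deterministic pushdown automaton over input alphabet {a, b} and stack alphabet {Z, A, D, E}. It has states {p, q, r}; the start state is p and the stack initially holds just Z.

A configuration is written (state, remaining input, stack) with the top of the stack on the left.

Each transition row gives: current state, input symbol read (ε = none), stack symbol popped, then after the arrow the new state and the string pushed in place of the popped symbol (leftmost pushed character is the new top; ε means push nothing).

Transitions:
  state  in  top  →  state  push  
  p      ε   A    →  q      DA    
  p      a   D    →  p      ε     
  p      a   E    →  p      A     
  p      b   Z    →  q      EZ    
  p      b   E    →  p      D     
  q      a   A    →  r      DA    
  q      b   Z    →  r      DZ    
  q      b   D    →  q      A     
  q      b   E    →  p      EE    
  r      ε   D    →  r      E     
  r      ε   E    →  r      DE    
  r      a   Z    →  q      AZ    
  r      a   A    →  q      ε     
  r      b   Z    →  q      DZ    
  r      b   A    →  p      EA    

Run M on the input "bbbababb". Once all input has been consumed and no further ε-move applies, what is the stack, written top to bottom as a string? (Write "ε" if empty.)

(p, bbbababb, Z) ⊢ (q, bbababb, EZ) ⊢ (p, bababb, EEZ) ⊢ (p, ababb, DEZ) ⊢ (p, babb, EZ) ⊢ (p, abb, DZ) ⊢ (p, bb, Z) ⊢ (q, b, EZ) ⊢ (p, ε, EEZ)
All input consumed in state p with stack EEZ.

EEZ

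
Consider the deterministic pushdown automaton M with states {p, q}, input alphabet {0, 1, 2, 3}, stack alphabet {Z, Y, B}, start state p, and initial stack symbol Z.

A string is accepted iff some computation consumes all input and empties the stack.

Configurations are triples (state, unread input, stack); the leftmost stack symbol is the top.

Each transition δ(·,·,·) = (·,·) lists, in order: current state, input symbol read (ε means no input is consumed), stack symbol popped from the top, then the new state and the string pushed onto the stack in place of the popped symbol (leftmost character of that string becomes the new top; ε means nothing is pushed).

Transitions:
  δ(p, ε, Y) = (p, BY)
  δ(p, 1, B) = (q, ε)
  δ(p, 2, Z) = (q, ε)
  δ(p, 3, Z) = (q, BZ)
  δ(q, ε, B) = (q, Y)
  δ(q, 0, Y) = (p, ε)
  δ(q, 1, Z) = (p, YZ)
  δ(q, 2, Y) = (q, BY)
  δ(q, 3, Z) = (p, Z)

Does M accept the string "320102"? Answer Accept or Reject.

Accept

(p, 320102, Z) ⊢ (q, 20102, BZ) ⊢ (q, 20102, YZ) ⊢ (q, 0102, BYZ) ⊢ (q, 0102, YYZ) ⊢ (p, 102, YZ) ⊢ (p, 102, BYZ) ⊢ (q, 02, YZ) ⊢ (p, 2, Z) ⊢ (q, ε, ε)
All input consumed and the stack is empty.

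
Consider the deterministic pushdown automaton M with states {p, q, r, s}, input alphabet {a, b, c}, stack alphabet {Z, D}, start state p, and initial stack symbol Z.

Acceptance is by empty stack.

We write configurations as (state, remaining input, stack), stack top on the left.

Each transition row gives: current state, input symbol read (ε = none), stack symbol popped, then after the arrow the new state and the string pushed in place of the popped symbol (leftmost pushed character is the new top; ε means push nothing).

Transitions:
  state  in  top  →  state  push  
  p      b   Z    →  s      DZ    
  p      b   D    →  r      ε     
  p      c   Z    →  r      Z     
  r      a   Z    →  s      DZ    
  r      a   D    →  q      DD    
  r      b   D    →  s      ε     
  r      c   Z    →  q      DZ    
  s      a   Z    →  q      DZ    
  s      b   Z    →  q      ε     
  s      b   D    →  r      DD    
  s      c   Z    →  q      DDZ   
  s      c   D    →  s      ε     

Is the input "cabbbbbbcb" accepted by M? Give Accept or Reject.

(p, cabbbbbbcb, Z)
  read c, top Z: go to r, push Z → (r, abbbbbbcb, Z)
  read a, top Z: go to s, push DZ → (s, bbbbbbcb, DZ)
  read b, top D: go to r, push DD → (r, bbbbbcb, DDZ)
  read b, top D: go to s, push ε → (s, bbbbcb, DZ)
  read b, top D: go to r, push DD → (r, bbbcb, DDZ)
  read b, top D: go to s, push ε → (s, bbcb, DZ)
  read b, top D: go to r, push DD → (r, bcb, DDZ)
  read b, top D: go to s, push ε → (s, cb, DZ)
  read c, top D: go to s, push ε → (s, b, Z)
  read b, top Z: go to q, push ε → (q, ε, ε)
All input consumed and the stack is empty.

Accept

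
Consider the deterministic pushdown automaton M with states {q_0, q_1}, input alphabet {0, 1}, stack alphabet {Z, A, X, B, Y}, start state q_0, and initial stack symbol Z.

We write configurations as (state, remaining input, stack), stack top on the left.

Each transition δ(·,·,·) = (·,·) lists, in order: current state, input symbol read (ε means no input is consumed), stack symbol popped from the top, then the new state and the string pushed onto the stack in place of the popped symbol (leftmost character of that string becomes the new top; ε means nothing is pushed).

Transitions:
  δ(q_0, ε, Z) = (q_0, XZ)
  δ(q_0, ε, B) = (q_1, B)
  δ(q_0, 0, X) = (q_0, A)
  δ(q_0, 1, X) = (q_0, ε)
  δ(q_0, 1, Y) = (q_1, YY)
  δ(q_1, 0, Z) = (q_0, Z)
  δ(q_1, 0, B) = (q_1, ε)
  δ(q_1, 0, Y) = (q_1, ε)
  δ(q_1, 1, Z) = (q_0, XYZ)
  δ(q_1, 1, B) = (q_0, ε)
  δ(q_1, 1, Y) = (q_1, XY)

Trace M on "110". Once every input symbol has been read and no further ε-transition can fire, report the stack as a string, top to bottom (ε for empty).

(q_0, 110, Z)
  ε-move, top Z: go to q_0, push XZ → (q_0, 110, XZ)
  read 1, top X: go to q_0, push ε → (q_0, 10, Z)
  ε-move, top Z: go to q_0, push XZ → (q_0, 10, XZ)
  read 1, top X: go to q_0, push ε → (q_0, 0, Z)
  ε-move, top Z: go to q_0, push XZ → (q_0, 0, XZ)
  read 0, top X: go to q_0, push A → (q_0, ε, AZ)
All input consumed in state q_0 with stack AZ.

AZ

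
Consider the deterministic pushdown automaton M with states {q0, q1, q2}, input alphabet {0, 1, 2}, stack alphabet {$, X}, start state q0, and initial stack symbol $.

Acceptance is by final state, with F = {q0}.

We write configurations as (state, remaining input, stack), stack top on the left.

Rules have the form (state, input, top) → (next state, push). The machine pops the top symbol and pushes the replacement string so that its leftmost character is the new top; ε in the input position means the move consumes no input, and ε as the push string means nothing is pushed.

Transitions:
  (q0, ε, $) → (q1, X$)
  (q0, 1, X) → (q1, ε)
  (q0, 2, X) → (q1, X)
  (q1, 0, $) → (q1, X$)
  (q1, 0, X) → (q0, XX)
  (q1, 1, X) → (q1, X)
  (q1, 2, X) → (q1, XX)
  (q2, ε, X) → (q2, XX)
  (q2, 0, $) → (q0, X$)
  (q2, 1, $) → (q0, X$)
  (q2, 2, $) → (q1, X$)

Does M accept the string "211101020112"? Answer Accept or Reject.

(q0, 211101020112, $)
  ε-move, top $: go to q1, push X$ → (q1, 211101020112, X$)
  read 2, top X: go to q1, push XX → (q1, 11101020112, XX$)
  read 1, top X: go to q1, push X → (q1, 1101020112, XX$)
  read 1, top X: go to q1, push X → (q1, 101020112, XX$)
  read 1, top X: go to q1, push X → (q1, 01020112, XX$)
  read 0, top X: go to q0, push XX → (q0, 1020112, XXX$)
  read 1, top X: go to q1, push ε → (q1, 020112, XX$)
  read 0, top X: go to q0, push XX → (q0, 20112, XXX$)
  read 2, top X: go to q1, push X → (q1, 0112, XXX$)
  read 0, top X: go to q0, push XX → (q0, 112, XXXX$)
  read 1, top X: go to q1, push ε → (q1, 12, XXX$)
  read 1, top X: go to q1, push X → (q1, 2, XXX$)
  read 2, top X: go to q1, push XX → (q1, ε, XXXX$)
All input consumed; state q1 ∉ F and no further ε-move applies.

Reject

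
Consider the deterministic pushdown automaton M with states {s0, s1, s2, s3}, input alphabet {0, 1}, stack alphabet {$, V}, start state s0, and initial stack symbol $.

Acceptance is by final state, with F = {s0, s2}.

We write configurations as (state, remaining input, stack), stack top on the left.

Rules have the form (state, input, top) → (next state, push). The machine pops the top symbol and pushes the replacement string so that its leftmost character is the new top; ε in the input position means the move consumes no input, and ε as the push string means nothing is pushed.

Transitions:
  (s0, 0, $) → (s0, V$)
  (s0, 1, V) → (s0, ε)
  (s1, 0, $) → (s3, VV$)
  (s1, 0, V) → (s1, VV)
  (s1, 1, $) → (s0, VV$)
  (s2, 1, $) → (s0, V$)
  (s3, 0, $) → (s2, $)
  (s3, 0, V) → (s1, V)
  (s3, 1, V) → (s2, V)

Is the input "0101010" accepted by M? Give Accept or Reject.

(s0, 0101010, $) ⊢ (s0, 101010, V$) ⊢ (s0, 01010, $) ⊢ (s0, 1010, V$) ⊢ (s0, 010, $) ⊢ (s0, 10, V$) ⊢ (s0, 0, $) ⊢ (s0, ε, V$)
All input consumed; state s0 ∈ F.

Accept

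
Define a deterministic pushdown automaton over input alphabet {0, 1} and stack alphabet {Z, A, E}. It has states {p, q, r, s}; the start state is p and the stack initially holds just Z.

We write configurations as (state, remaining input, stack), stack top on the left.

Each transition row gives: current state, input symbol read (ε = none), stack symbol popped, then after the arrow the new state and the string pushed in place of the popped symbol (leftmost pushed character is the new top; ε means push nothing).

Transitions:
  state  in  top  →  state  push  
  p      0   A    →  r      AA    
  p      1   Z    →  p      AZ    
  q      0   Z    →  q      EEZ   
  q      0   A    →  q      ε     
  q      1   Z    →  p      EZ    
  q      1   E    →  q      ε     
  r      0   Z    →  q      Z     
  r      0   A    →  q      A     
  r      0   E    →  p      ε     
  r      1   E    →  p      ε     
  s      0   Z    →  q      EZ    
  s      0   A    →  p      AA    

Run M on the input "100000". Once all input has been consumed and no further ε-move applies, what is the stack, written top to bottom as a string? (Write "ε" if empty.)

EEZ

(p, 100000, Z) ⊢ (p, 00000, AZ) ⊢ (r, 0000, AAZ) ⊢ (q, 000, AAZ) ⊢ (q, 00, AZ) ⊢ (q, 0, Z) ⊢ (q, ε, EEZ)
All input consumed in state q with stack EEZ.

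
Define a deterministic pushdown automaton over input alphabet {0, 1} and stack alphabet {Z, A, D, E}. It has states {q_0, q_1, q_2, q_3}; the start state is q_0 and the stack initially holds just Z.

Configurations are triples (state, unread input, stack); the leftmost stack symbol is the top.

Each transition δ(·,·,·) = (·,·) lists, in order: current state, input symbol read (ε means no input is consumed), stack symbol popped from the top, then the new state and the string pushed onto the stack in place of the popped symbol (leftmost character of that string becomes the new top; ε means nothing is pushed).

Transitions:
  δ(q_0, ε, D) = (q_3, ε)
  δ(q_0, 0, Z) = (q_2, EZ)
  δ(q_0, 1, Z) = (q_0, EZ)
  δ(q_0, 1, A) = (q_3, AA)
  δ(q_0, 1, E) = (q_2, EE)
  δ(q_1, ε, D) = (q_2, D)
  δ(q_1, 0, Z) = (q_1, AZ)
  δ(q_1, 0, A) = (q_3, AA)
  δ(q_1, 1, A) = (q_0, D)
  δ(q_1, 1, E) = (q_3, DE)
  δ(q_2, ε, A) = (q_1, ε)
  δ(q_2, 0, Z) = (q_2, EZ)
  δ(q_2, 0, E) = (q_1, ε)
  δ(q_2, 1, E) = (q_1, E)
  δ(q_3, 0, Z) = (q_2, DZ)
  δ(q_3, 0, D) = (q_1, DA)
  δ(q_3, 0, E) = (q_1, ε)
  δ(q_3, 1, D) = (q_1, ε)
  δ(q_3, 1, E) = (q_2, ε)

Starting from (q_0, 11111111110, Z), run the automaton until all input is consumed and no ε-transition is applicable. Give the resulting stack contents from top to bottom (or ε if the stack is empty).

(q_0, 11111111110, Z) ⊢ (q_0, 1111111110, EZ) ⊢ (q_2, 111111110, EEZ) ⊢ (q_1, 11111110, EEZ) ⊢ (q_3, 1111110, DEEZ) ⊢ (q_1, 111110, EEZ) ⊢ (q_3, 11110, DEEZ) ⊢ (q_1, 1110, EEZ) ⊢ (q_3, 110, DEEZ) ⊢ (q_1, 10, EEZ) ⊢ (q_3, 0, DEEZ) ⊢ (q_1, ε, DAEEZ) ⊢ (q_2, ε, DAEEZ)
All input consumed in state q_2 with stack DAEEZ.

DAEEZ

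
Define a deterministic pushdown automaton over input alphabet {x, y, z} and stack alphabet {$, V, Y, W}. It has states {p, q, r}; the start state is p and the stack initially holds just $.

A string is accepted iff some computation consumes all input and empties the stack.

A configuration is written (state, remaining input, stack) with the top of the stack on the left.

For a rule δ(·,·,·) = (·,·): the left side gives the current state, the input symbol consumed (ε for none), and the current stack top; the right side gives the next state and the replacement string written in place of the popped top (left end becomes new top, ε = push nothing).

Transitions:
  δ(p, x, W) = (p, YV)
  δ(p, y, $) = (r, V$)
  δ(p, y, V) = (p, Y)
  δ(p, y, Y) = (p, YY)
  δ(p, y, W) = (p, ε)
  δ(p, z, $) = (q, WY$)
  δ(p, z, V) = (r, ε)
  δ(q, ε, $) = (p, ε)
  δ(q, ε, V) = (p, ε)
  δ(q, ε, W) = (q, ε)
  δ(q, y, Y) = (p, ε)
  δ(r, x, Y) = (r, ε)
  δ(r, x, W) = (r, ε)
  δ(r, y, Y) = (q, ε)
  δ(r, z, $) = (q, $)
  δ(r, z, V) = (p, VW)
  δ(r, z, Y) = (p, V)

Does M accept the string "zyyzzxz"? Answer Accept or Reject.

Accept

(p, zyyzzxz, $) ⊢ (q, yyzzxz, WY$) ⊢ (q, yyzzxz, Y$) ⊢ (p, yzzxz, $) ⊢ (r, zzxz, V$) ⊢ (p, zxz, VW$) ⊢ (r, xz, W$) ⊢ (r, z, $) ⊢ (q, ε, $) ⊢ (p, ε, ε)
All input consumed and the stack is empty.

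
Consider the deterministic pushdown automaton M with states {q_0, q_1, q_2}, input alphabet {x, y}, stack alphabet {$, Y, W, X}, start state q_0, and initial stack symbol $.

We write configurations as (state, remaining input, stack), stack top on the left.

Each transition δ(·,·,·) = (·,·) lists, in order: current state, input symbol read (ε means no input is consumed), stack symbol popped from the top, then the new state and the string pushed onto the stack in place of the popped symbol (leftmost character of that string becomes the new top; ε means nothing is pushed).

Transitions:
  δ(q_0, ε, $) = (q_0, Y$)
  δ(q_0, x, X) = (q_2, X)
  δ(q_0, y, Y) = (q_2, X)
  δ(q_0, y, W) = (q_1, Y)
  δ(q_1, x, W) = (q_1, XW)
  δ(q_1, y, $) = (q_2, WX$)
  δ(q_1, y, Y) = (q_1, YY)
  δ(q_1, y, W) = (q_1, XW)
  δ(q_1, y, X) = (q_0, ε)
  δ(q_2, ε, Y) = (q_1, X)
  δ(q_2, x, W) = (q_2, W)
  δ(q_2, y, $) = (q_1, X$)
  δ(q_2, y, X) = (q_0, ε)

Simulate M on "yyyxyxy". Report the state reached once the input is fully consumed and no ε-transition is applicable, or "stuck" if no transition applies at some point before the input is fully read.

(q_0, yyyxyxy, $)
  ε-move, top $: go to q_0, push Y$ → (q_0, yyyxyxy, Y$)
  read y, top Y: go to q_2, push X → (q_2, yyxyxy, X$)
  read y, top X: go to q_0, push ε → (q_0, yxyxy, $)
  ε-move, top $: go to q_0, push Y$ → (q_0, yxyxy, Y$)
  read y, top Y: go to q_2, push X → (q_2, xyxy, X$)
No transition for (q_2, x, top X); M blocks with input xyxy remaining.

stuck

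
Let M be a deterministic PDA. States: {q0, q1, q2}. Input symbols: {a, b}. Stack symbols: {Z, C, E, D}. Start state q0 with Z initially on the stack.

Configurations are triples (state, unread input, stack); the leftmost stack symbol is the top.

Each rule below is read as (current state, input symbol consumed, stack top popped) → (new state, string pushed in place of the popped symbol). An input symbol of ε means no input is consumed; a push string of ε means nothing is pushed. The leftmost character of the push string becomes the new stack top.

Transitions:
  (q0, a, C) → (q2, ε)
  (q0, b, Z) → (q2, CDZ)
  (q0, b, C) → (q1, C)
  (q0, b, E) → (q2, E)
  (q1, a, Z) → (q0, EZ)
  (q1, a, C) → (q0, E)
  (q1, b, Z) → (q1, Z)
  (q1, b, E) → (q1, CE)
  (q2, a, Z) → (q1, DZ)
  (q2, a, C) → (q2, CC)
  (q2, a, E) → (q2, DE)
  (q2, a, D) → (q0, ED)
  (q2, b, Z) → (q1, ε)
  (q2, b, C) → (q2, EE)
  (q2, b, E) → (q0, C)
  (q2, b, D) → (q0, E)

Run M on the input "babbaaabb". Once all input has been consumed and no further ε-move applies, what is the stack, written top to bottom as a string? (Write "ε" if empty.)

(q0, babbaaabb, Z) ⊢ (q2, abbaaabb, CDZ) ⊢ (q2, bbaaabb, CCDZ) ⊢ (q2, baaabb, EECDZ) ⊢ (q0, aaabb, CECDZ) ⊢ (q2, aabb, ECDZ) ⊢ (q2, abb, DECDZ) ⊢ (q0, bb, EDECDZ) ⊢ (q2, b, EDECDZ) ⊢ (q0, ε, CDECDZ)
All input consumed in state q0 with stack CDECDZ.

CDECDZ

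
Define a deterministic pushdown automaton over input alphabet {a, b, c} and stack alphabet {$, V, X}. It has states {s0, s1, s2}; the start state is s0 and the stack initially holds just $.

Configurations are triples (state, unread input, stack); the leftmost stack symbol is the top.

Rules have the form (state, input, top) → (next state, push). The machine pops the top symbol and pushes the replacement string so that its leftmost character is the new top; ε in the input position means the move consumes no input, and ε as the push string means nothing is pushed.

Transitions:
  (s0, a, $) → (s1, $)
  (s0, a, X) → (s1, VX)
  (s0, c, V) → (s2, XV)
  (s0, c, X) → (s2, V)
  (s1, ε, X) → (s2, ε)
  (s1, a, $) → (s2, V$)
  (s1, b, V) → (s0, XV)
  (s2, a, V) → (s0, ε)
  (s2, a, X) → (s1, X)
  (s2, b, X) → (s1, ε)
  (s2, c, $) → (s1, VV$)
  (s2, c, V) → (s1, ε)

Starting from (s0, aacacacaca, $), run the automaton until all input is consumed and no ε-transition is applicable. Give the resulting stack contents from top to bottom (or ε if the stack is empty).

V$

(s0, aacacacaca, $)
  read a, top $: go to s1, push $ → (s1, acacacaca, $)
  read a, top $: go to s2, push V$ → (s2, cacacaca, V$)
  read c, top V: go to s1, push ε → (s1, acacaca, $)
  read a, top $: go to s2, push V$ → (s2, cacaca, V$)
  read c, top V: go to s1, push ε → (s1, acaca, $)
  read a, top $: go to s2, push V$ → (s2, caca, V$)
  read c, top V: go to s1, push ε → (s1, aca, $)
  read a, top $: go to s2, push V$ → (s2, ca, V$)
  read c, top V: go to s1, push ε → (s1, a, $)
  read a, top $: go to s2, push V$ → (s2, ε, V$)
All input consumed in state s2 with stack V$.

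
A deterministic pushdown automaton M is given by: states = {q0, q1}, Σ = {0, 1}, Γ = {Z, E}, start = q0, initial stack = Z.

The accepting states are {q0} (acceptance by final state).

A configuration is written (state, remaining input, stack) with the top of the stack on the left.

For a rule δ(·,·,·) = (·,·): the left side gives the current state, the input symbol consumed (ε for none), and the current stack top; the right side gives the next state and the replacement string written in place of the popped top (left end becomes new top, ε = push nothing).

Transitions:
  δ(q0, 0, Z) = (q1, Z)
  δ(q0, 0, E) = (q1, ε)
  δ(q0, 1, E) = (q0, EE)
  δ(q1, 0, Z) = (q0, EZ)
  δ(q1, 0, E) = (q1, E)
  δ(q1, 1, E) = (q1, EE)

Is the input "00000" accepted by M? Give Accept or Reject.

Reject

(q0, 00000, Z)
  read 0, top Z: go to q1, push Z → (q1, 0000, Z)
  read 0, top Z: go to q0, push EZ → (q0, 000, EZ)
  read 0, top E: go to q1, push ε → (q1, 00, Z)
  read 0, top Z: go to q0, push EZ → (q0, 0, EZ)
  read 0, top E: go to q1, push ε → (q1, ε, Z)
All input consumed; state q1 ∉ F and no further ε-move applies.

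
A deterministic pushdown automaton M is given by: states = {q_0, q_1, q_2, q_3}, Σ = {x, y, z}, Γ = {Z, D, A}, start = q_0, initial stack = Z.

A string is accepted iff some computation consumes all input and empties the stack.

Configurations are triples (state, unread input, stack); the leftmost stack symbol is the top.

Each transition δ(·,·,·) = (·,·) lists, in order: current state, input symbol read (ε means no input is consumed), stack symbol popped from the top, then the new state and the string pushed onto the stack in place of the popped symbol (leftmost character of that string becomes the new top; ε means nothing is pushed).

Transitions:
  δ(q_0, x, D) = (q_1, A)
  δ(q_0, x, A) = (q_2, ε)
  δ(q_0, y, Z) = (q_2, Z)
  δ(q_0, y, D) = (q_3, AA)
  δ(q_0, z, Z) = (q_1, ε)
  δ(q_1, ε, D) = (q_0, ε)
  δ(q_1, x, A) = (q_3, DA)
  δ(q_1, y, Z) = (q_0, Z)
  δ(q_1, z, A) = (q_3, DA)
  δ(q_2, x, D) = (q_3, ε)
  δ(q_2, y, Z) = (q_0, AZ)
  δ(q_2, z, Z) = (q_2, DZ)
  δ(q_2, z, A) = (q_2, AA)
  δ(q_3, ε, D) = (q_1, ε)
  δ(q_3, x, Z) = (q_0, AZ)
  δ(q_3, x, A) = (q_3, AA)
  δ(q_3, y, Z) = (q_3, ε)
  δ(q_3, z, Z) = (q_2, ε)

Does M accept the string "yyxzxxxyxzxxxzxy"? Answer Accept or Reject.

(q_0, yyxzxxxyxzxxxzxy, Z)
  read y, top Z: go to q_2, push Z → (q_2, yxzxxxyxzxxxzxy, Z)
  read y, top Z: go to q_0, push AZ → (q_0, xzxxxyxzxxxzxy, AZ)
  read x, top A: go to q_2, push ε → (q_2, zxxxyxzxxxzxy, Z)
  read z, top Z: go to q_2, push DZ → (q_2, xxxyxzxxxzxy, DZ)
  read x, top D: go to q_3, push ε → (q_3, xxyxzxxxzxy, Z)
  read x, top Z: go to q_0, push AZ → (q_0, xyxzxxxzxy, AZ)
  read x, top A: go to q_2, push ε → (q_2, yxzxxxzxy, Z)
  read y, top Z: go to q_0, push AZ → (q_0, xzxxxzxy, AZ)
  read x, top A: go to q_2, push ε → (q_2, zxxxzxy, Z)
  read z, top Z: go to q_2, push DZ → (q_2, xxxzxy, DZ)
  read x, top D: go to q_3, push ε → (q_3, xxzxy, Z)
  read x, top Z: go to q_0, push AZ → (q_0, xzxy, AZ)
  read x, top A: go to q_2, push ε → (q_2, zxy, Z)
  read z, top Z: go to q_2, push DZ → (q_2, xy, DZ)
  read x, top D: go to q_3, push ε → (q_3, y, Z)
  read y, top Z: go to q_3, push ε → (q_3, ε, ε)
All input consumed and the stack is empty.

Accept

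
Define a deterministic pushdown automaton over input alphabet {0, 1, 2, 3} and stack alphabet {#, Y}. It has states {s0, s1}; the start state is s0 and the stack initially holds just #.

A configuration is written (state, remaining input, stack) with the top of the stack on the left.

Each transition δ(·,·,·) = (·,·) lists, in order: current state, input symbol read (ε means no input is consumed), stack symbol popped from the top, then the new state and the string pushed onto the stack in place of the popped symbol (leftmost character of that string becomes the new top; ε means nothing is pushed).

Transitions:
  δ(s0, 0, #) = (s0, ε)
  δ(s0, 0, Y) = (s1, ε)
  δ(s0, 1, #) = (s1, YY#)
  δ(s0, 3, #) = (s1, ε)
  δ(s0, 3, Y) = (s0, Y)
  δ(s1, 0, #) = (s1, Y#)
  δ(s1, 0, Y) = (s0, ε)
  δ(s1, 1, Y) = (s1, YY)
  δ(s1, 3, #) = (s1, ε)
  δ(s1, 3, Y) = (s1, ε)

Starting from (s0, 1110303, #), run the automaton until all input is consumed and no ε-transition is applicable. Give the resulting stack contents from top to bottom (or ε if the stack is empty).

(s0, 1110303, #) ⊢ (s1, 110303, YY#) ⊢ (s1, 10303, YYY#) ⊢ (s1, 0303, YYYY#) ⊢ (s0, 303, YYY#) ⊢ (s0, 03, YYY#) ⊢ (s1, 3, YY#) ⊢ (s1, ε, Y#)
All input consumed in state s1 with stack Y#.

Y#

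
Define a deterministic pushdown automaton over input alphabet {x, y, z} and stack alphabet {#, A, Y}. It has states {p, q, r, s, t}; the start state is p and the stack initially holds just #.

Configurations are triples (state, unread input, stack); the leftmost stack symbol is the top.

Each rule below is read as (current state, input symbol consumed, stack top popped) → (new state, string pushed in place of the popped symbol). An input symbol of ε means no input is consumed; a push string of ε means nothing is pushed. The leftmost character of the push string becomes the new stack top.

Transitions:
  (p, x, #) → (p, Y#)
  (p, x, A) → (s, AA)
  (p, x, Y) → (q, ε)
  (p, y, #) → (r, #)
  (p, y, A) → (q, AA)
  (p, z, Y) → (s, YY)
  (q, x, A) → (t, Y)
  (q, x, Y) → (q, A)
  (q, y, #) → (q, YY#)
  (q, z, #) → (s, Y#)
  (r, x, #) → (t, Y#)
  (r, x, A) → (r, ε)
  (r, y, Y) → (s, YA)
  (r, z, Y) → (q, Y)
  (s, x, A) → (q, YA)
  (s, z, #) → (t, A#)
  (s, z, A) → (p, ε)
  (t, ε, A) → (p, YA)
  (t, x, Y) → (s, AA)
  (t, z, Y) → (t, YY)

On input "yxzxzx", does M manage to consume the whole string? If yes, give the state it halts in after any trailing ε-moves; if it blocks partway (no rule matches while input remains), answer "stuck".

(p, yxzxzx, #) ⊢ (r, xzxzx, #) ⊢ (t, zxzx, Y#) ⊢ (t, xzx, YY#) ⊢ (s, zx, AAY#) ⊢ (p, x, AY#) ⊢ (s, ε, AAY#)
All input consumed; M is in state s.

s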